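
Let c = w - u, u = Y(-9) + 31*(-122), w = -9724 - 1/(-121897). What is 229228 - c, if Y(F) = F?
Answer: 28665420416/121897 ≈ 2.3516e+5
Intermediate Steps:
w = -1185326427/121897 (w = -9724 - 1*(-1/121897) = -9724 + 1/121897 = -1185326427/121897 ≈ -9724.0)
u = -3791 (u = -9 + 31*(-122) = -9 - 3782 = -3791)
c = -723214900/121897 (c = -1185326427/121897 - 1*(-3791) = -1185326427/121897 + 3791 = -723214900/121897 ≈ -5933.0)
229228 - c = 229228 - 1*(-723214900/121897) = 229228 + 723214900/121897 = 28665420416/121897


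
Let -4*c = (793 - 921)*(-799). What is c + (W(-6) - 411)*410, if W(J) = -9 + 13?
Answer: -192438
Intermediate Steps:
W(J) = 4
c = -25568 (c = -(793 - 921)*(-799)/4 = -(-32)*(-799) = -¼*102272 = -25568)
c + (W(-6) - 411)*410 = -25568 + (4 - 411)*410 = -25568 - 407*410 = -25568 - 166870 = -192438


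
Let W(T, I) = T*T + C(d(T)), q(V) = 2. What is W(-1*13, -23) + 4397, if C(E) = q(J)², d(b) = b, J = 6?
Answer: 4570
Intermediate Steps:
C(E) = 4 (C(E) = 2² = 4)
W(T, I) = 4 + T² (W(T, I) = T*T + 4 = T² + 4 = 4 + T²)
W(-1*13, -23) + 4397 = (4 + (-1*13)²) + 4397 = (4 + (-13)²) + 4397 = (4 + 169) + 4397 = 173 + 4397 = 4570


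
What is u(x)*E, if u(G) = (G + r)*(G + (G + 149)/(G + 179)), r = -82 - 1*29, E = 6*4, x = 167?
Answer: 39041856/173 ≈ 2.2568e+5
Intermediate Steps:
E = 24
r = -111 (r = -82 - 29 = -111)
u(G) = (-111 + G)*(G + (149 + G)/(179 + G)) (u(G) = (G - 111)*(G + (G + 149)/(G + 179)) = (-111 + G)*(G + (149 + G)/(179 + G)))
u(x)*E = ((-16539 + 167³ - 19831*167 + 69*167²)/(179 + 167))*24 = ((-16539 + 4657463 - 3311777 + 69*27889)/346)*24 = ((-16539 + 4657463 - 3311777 + 1924341)/346)*24 = ((1/346)*3253488)*24 = (1626744/173)*24 = 39041856/173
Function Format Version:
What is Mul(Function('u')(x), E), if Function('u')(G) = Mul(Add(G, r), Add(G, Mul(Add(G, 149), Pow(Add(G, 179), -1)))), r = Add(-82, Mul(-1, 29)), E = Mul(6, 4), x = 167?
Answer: Rational(39041856, 173) ≈ 2.2568e+5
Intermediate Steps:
E = 24
r = -111 (r = Add(-82, -29) = -111)
Function('u')(G) = Mul(Add(-111, G), Add(G, Mul(Pow(Add(179, G), -1), Add(149, G)))) (Function('u')(G) = Mul(Add(G, -111), Add(G, Mul(Add(G, 149), Pow(Add(G, 179), -1)))) = Mul(Add(-111, G), Add(G, Mul(Add(149, G), Pow(Add(179, G), -1)))) = Mul(Add(-111, G), Add(G, Mul(Pow(Add(179, G), -1), Add(149, G)))))
Mul(Function('u')(x), E) = Mul(Mul(Pow(Add(179, 167), -1), Add(-16539, Pow(167, 3), Mul(-19831, 167), Mul(69, Pow(167, 2)))), 24) = Mul(Mul(Pow(346, -1), Add(-16539, 4657463, -3311777, Mul(69, 27889))), 24) = Mul(Mul(Rational(1, 346), Add(-16539, 4657463, -3311777, 1924341)), 24) = Mul(Mul(Rational(1, 346), 3253488), 24) = Mul(Rational(1626744, 173), 24) = Rational(39041856, 173)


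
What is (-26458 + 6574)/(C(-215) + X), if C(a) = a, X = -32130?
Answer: 19884/32345 ≈ 0.61475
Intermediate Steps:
(-26458 + 6574)/(C(-215) + X) = (-26458 + 6574)/(-215 - 32130) = -19884/(-32345) = -19884*(-1/32345) = 19884/32345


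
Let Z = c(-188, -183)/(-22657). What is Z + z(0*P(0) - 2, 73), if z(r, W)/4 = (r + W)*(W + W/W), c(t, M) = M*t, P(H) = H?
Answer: 476125108/22657 ≈ 21014.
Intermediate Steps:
z(r, W) = 4*(1 + W)*(W + r) (z(r, W) = 4*((r + W)*(W + W/W)) = 4*((W + r)*(W + 1)) = 4*((W + r)*(1 + W)) = 4*((1 + W)*(W + r)) = 4*(1 + W)*(W + r))
Z = -34404/22657 (Z = -183*(-188)/(-22657) = 34404*(-1/22657) = -34404/22657 ≈ -1.5185)
Z + z(0*P(0) - 2, 73) = -34404/22657 + (4*73 + 4*(0*0 - 2) + 4*73**2 + 4*73*(0*0 - 2)) = -34404/22657 + (292 + 4*(0 - 2) + 4*5329 + 4*73*(0 - 2)) = -34404/22657 + (292 + 4*(-2) + 21316 + 4*73*(-2)) = -34404/22657 + (292 - 8 + 21316 - 584) = -34404/22657 + 21016 = 476125108/22657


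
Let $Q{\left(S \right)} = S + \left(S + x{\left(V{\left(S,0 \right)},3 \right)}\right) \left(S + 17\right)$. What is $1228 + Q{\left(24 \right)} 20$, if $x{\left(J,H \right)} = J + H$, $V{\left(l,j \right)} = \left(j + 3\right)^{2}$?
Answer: $31228$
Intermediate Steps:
$V{\left(l,j \right)} = \left(3 + j\right)^{2}$
$x{\left(J,H \right)} = H + J$
$Q{\left(S \right)} = S + \left(12 + S\right) \left(17 + S\right)$ ($Q{\left(S \right)} = S + \left(S + \left(3 + \left(3 + 0\right)^{2}\right)\right) \left(S + 17\right) = S + \left(S + \left(3 + 3^{2}\right)\right) \left(17 + S\right) = S + \left(S + \left(3 + 9\right)\right) \left(17 + S\right) = S + \left(S + 12\right) \left(17 + S\right) = S + \left(12 + S\right) \left(17 + S\right)$)
$1228 + Q{\left(24 \right)} 20 = 1228 + \left(204 + 24^{2} + 30 \cdot 24\right) 20 = 1228 + \left(204 + 576 + 720\right) 20 = 1228 + 1500 \cdot 20 = 1228 + 30000 = 31228$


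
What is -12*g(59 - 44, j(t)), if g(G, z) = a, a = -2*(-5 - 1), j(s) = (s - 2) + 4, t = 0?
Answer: -144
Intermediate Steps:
j(s) = 2 + s (j(s) = (-2 + s) + 4 = 2 + s)
a = 12 (a = -2*(-6) = 12)
g(G, z) = 12
-12*g(59 - 44, j(t)) = -12*12 = -144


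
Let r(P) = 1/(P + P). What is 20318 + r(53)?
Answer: 2153709/106 ≈ 20318.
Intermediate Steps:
r(P) = 1/(2*P)
20318 + r(53) = 20318 + (½)/53 = 20318 + (½)*(1/53) = 20318 + 1/106 = 2153709/106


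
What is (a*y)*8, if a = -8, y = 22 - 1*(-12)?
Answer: -2176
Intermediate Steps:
y = 34 (y = 22 + 12 = 34)
(a*y)*8 = -8*34*8 = -272*8 = -2176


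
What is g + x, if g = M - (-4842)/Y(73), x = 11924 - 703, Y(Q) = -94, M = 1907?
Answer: 614595/47 ≈ 13076.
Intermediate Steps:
x = 11221
g = 87208/47 (g = 1907 - (-4842)/(-94) = 1907 - (-4842)*(-1)/94 = 1907 - 1*2421/47 = 1907 - 2421/47 = 87208/47 ≈ 1855.5)
g + x = 87208/47 + 11221 = 614595/47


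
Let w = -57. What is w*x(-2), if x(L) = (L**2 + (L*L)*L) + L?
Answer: 342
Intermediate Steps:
x(L) = L + L**2 + L**3 (x(L) = (L**2 + L**2*L) + L = (L**2 + L**3) + L = L + L**2 + L**3)
w*x(-2) = -(-114)*(1 - 2 + (-2)**2) = -(-114)*(1 - 2 + 4) = -(-114)*3 = -57*(-6) = 342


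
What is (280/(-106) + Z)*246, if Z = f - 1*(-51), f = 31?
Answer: 1034676/53 ≈ 19522.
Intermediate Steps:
Z = 82 (Z = 31 - 1*(-51) = 31 + 51 = 82)
(280/(-106) + Z)*246 = (280/(-106) + 82)*246 = (280*(-1/106) + 82)*246 = (-140/53 + 82)*246 = (4206/53)*246 = 1034676/53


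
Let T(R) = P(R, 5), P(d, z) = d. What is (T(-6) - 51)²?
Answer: 3249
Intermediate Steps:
T(R) = R
(T(-6) - 51)² = (-6 - 51)² = (-57)² = 3249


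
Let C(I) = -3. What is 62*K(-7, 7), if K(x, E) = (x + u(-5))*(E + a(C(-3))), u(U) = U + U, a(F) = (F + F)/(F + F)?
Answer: -8432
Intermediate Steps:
a(F) = 1 (a(F) = (2*F)/((2*F)) = (2*F)*(1/(2*F)) = 1)
u(U) = 2*U
K(x, E) = (1 + E)*(-10 + x) (K(x, E) = (x + 2*(-5))*(E + 1) = (x - 10)*(1 + E) = (-10 + x)*(1 + E) = (1 + E)*(-10 + x))
62*K(-7, 7) = 62*(-10 - 7 - 10*7 + 7*(-7)) = 62*(-10 - 7 - 70 - 49) = 62*(-136) = -8432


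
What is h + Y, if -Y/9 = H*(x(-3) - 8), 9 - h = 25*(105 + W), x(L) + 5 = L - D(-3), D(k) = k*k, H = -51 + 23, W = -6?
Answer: -8766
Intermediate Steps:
H = -28
D(k) = k²
x(L) = -14 + L (x(L) = -5 + (L - 1*(-3)²) = -5 + (L - 1*9) = -5 + (L - 9) = -5 + (-9 + L) = -14 + L)
h = -2466 (h = 9 - 25*(105 - 6) = 9 - 25*99 = 9 - 1*2475 = 9 - 2475 = -2466)
Y = -6300 (Y = -(-252)*((-14 - 3) - 8) = -(-252)*(-17 - 8) = -(-252)*(-25) = -9*700 = -6300)
h + Y = -2466 - 6300 = -8766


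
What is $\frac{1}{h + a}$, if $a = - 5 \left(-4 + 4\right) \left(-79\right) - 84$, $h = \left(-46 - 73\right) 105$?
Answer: $- \frac{1}{12579} \approx -7.9498 \cdot 10^{-5}$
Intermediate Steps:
$h = -12495$ ($h = \left(-119\right) 105 = -12495$)
$a = -84$ ($a = \left(-5\right) 0 \left(-79\right) - 84 = 0 \left(-79\right) - 84 = 0 - 84 = -84$)
$\frac{1}{h + a} = \frac{1}{-12495 - 84} = \frac{1}{-12579} = - \frac{1}{12579}$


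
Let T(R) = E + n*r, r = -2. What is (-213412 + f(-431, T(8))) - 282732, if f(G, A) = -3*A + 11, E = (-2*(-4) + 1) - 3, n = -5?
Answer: -496181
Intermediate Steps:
E = 6 (E = (8 + 1) - 3 = 9 - 3 = 6)
T(R) = 16 (T(R) = 6 - 5*(-2) = 6 + 10 = 16)
f(G, A) = 11 - 3*A
(-213412 + f(-431, T(8))) - 282732 = (-213412 + (11 - 3*16)) - 282732 = (-213412 + (11 - 48)) - 282732 = (-213412 - 37) - 282732 = -213449 - 282732 = -496181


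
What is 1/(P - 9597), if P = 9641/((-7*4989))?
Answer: -34923/335165672 ≈ -0.00010420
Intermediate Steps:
P = -9641/34923 (P = 9641/(-34923) = 9641*(-1/34923) = -9641/34923 ≈ -0.27606)
1/(P - 9597) = 1/(-9641/34923 - 9597) = 1/(-335165672/34923) = -34923/335165672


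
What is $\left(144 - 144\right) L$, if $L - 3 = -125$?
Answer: $0$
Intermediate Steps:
$L = -122$ ($L = 3 - 125 = -122$)
$\left(144 - 144\right) L = \left(144 - 144\right) \left(-122\right) = 0 \left(-122\right) = 0$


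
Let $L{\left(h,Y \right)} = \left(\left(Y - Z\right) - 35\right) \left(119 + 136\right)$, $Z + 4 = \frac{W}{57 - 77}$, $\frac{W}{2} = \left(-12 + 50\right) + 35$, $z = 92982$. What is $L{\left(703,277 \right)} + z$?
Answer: $\frac{315147}{2} \approx 1.5757 \cdot 10^{5}$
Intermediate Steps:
$W = 146$ ($W = 2 \left(\left(-12 + 50\right) + 35\right) = 2 \left(38 + 35\right) = 2 \cdot 73 = 146$)
$Z = - \frac{113}{10}$ ($Z = -4 + \frac{146}{57 - 77} = -4 + \frac{146}{-20} = -4 + 146 \left(- \frac{1}{20}\right) = -4 - \frac{73}{10} = - \frac{113}{10} \approx -11.3$)
$L{\left(h,Y \right)} = - \frac{12087}{2} + 255 Y$ ($L{\left(h,Y \right)} = \left(\left(Y - - \frac{113}{10}\right) - 35\right) \left(119 + 136\right) = \left(\left(Y + \frac{113}{10}\right) - 35\right) 255 = \left(\left(\frac{113}{10} + Y\right) - 35\right) 255 = \left(- \frac{237}{10} + Y\right) 255 = - \frac{12087}{2} + 255 Y$)
$L{\left(703,277 \right)} + z = \left(- \frac{12087}{2} + 255 \cdot 277\right) + 92982 = \left(- \frac{12087}{2} + 70635\right) + 92982 = \frac{129183}{2} + 92982 = \frac{315147}{2}$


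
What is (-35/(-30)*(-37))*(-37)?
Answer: 9583/6 ≈ 1597.2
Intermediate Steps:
(-35/(-30)*(-37))*(-37) = (-35*(-1/30)*(-37))*(-37) = ((7/6)*(-37))*(-37) = -259/6*(-37) = 9583/6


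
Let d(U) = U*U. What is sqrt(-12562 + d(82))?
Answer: I*sqrt(5838) ≈ 76.407*I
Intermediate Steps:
d(U) = U**2
sqrt(-12562 + d(82)) = sqrt(-12562 + 82**2) = sqrt(-12562 + 6724) = sqrt(-5838) = I*sqrt(5838)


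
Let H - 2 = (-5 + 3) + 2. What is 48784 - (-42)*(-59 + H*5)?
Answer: 46726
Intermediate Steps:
H = 2 (H = 2 + ((-5 + 3) + 2) = 2 + (-2 + 2) = 2 + 0 = 2)
48784 - (-42)*(-59 + H*5) = 48784 - (-42)*(-59 + 2*5) = 48784 - (-42)*(-59 + 10) = 48784 - (-42)*(-49) = 48784 - 1*2058 = 48784 - 2058 = 46726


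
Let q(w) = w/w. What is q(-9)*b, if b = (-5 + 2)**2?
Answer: 9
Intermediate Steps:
q(w) = 1
b = 9 (b = (-3)**2 = 9)
q(-9)*b = 1*9 = 9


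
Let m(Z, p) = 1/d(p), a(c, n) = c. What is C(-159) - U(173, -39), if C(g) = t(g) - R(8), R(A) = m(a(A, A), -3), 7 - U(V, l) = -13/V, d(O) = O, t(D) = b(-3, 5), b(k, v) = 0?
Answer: -3499/519 ≈ -6.7418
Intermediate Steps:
t(D) = 0
U(V, l) = 7 + 13/V (U(V, l) = 7 - (-13)/V = 7 + 13/V)
m(Z, p) = 1/p
R(A) = -⅓ (R(A) = 1/(-3) = -⅓)
C(g) = ⅓ (C(g) = 0 - 1*(-⅓) = 0 + ⅓ = ⅓)
C(-159) - U(173, -39) = ⅓ - (7 + 13/173) = ⅓ - 1*1224/173 = ⅓ - 1224/173 = -3499/519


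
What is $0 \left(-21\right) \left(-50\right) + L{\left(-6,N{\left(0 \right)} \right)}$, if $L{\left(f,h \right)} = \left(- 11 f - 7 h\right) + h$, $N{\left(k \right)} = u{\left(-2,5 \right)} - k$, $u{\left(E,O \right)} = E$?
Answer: $78$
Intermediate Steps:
$N{\left(k \right)} = -2 - k$
$L{\left(f,h \right)} = - 11 f - 6 h$
$0 \left(-21\right) \left(-50\right) + L{\left(-6,N{\left(0 \right)} \right)} = 0 \left(-21\right) \left(-50\right) - \left(-66 + 6 \left(-2 - 0\right)\right) = 0 \left(-50\right) + \left(66 - 6 \left(-2 + 0\right)\right) = 0 + \left(66 - -12\right) = 0 + \left(66 + 12\right) = 0 + 78 = 78$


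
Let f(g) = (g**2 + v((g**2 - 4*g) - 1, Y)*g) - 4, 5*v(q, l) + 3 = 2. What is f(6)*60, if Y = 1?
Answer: 1848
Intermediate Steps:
v(q, l) = -1/5 (v(q, l) = -3/5 + (1/5)*2 = -3/5 + 2/5 = -1/5)
f(g) = -4 + g**2 - g/5 (f(g) = (g**2 - g/5) - 4 = -4 + g**2 - g/5)
f(6)*60 = (-4 + 6**2 - 1/5*6)*60 = (-4 + 36 - 6/5)*60 = (154/5)*60 = 1848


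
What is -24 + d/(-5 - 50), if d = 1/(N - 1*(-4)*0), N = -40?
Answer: -52799/2200 ≈ -24.000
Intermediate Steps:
d = -1/40 (d = 1/(-40 - 1*(-4)*0) = 1/(-40 + 4*0) = 1/(-40 + 0) = 1/(-40) = -1/40 ≈ -0.025000)
-24 + d/(-5 - 50) = -24 - 1/(40*(-5 - 50)) = -24 - 1/40/(-55) = -24 - 1/40*(-1/55) = -24 + 1/2200 = -52799/2200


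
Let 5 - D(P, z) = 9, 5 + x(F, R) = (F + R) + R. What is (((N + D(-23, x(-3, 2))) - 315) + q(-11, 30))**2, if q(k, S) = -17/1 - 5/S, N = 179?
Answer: 889249/36 ≈ 24701.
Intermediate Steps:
x(F, R) = -5 + F + 2*R (x(F, R) = -5 + ((F + R) + R) = -5 + (F + 2*R) = -5 + F + 2*R)
D(P, z) = -4 (D(P, z) = 5 - 1*9 = 5 - 9 = -4)
q(k, S) = -17 - 5/S (q(k, S) = -17*1 - 5/S = -17 - 5/S)
(((N + D(-23, x(-3, 2))) - 315) + q(-11, 30))**2 = (((179 - 4) - 315) + (-17 - 5/30))**2 = ((175 - 315) + (-17 - 5*1/30))**2 = (-140 + (-17 - 1/6))**2 = (-140 - 103/6)**2 = (-943/6)**2 = 889249/36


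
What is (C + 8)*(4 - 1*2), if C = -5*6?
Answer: -44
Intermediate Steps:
C = -30
(C + 8)*(4 - 1*2) = (-30 + 8)*(4 - 1*2) = -22*(4 - 2) = -22*2 = -44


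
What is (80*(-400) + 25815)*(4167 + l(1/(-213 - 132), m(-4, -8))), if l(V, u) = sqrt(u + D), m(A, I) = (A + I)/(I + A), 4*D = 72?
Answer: -25772895 - 6185*sqrt(19) ≈ -2.5800e+7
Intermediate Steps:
D = 18 (D = (1/4)*72 = 18)
m(A, I) = 1 (m(A, I) = (A + I)/(A + I) = 1)
l(V, u) = sqrt(18 + u) (l(V, u) = sqrt(u + 18) = sqrt(18 + u))
(80*(-400) + 25815)*(4167 + l(1/(-213 - 132), m(-4, -8))) = (80*(-400) + 25815)*(4167 + sqrt(18 + 1)) = (-32000 + 25815)*(4167 + sqrt(19)) = -6185*(4167 + sqrt(19)) = -25772895 - 6185*sqrt(19)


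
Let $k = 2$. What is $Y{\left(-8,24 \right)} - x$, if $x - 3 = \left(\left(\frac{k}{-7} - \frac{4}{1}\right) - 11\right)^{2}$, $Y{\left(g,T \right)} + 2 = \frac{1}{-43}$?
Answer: $- \frac{502891}{2107} \approx -238.68$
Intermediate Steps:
$Y{\left(g,T \right)} = - \frac{87}{43}$ ($Y{\left(g,T \right)} = -2 + \frac{1}{-43} = -2 - \frac{1}{43} = - \frac{87}{43}$)
$x = \frac{11596}{49}$ ($x = 3 + \left(\left(\frac{2}{-7} - \frac{4}{1}\right) - 11\right)^{2} = 3 + \left(\left(2 \left(- \frac{1}{7}\right) - 4\right) - 11\right)^{2} = 3 + \left(\left(- \frac{2}{7} - 4\right) - 11\right)^{2} = 3 + \left(- \frac{30}{7} - 11\right)^{2} = 3 + \left(- \frac{107}{7}\right)^{2} = 3 + \frac{11449}{49} = \frac{11596}{49} \approx 236.65$)
$Y{\left(-8,24 \right)} - x = - \frac{87}{43} - \frac{11596}{49} = - \frac{502891}{2107}$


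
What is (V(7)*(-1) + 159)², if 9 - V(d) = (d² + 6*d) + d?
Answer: 61504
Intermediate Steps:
V(d) = 9 - d² - 7*d (V(d) = 9 - ((d² + 6*d) + d) = 9 - (d² + 7*d) = 9 + (-d² - 7*d) = 9 - d² - 7*d)
(V(7)*(-1) + 159)² = ((9 - 1*7² - 7*7)*(-1) + 159)² = ((9 - 1*49 - 49)*(-1) + 159)² = ((9 - 49 - 49)*(-1) + 159)² = (-89*(-1) + 159)² = (89 + 159)² = 248² = 61504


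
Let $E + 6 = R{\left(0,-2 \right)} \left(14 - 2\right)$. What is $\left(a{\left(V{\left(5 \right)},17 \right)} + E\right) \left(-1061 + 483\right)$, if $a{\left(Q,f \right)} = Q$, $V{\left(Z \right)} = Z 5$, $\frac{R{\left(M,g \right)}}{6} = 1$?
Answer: $-52598$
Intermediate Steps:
$R{\left(M,g \right)} = 6$ ($R{\left(M,g \right)} = 6 \cdot 1 = 6$)
$V{\left(Z \right)} = 5 Z$
$E = 66$ ($E = -6 + 6 \left(14 - 2\right) = -6 + 6 \cdot 12 = -6 + 72 = 66$)
$\left(a{\left(V{\left(5 \right)},17 \right)} + E\right) \left(-1061 + 483\right) = \left(5 \cdot 5 + 66\right) \left(-1061 + 483\right) = \left(25 + 66\right) \left(-578\right) = 91 \left(-578\right) = -52598$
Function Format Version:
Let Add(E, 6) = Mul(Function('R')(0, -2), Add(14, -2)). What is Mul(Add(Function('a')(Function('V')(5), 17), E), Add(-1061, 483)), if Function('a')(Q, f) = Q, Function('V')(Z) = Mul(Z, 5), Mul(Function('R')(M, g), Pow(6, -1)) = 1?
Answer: -52598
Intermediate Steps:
Function('R')(M, g) = 6 (Function('R')(M, g) = Mul(6, 1) = 6)
Function('V')(Z) = Mul(5, Z)
E = 66 (E = Add(-6, Mul(6, Add(14, -2))) = Add(-6, Mul(6, 12)) = Add(-6, 72) = 66)
Mul(Add(Function('a')(Function('V')(5), 17), E), Add(-1061, 483)) = Mul(Add(Mul(5, 5), 66), Add(-1061, 483)) = Mul(Add(25, 66), -578) = Mul(91, -578) = -52598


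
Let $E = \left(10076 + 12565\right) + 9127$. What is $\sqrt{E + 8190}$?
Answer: $\sqrt{39958} \approx 199.9$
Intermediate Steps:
$E = 31768$ ($E = 22641 + 9127 = 31768$)
$\sqrt{E + 8190} = \sqrt{31768 + 8190} = \sqrt{39958}$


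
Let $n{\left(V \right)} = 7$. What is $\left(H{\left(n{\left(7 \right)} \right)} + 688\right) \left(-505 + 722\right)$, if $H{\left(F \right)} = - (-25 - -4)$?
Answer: $153853$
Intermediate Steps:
$H{\left(F \right)} = 21$ ($H{\left(F \right)} = - (-25 + 4) = \left(-1\right) \left(-21\right) = 21$)
$\left(H{\left(n{\left(7 \right)} \right)} + 688\right) \left(-505 + 722\right) = \left(21 + 688\right) \left(-505 + 722\right) = 709 \cdot 217 = 153853$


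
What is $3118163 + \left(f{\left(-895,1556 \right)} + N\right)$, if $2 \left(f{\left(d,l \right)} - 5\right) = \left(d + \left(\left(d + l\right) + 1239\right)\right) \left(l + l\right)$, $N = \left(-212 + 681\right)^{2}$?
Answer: $4901909$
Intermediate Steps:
$N = 219961$ ($N = 469^{2} = 219961$)
$f{\left(d,l \right)} = 5 + l \left(1239 + l + 2 d\right)$ ($f{\left(d,l \right)} = 5 + \frac{\left(d + \left(\left(d + l\right) + 1239\right)\right) \left(l + l\right)}{2} = 5 + \frac{\left(d + \left(1239 + d + l\right)\right) 2 l}{2} = 5 + \frac{\left(1239 + l + 2 d\right) 2 l}{2} = 5 + \frac{2 l \left(1239 + l + 2 d\right)}{2} = 5 + l \left(1239 + l + 2 d\right)$)
$3118163 + \left(f{\left(-895,1556 \right)} + N\right) = 3118163 + \left(\left(5 + 1556^{2} + 1239 \cdot 1556 + 2 \left(-895\right) 1556\right) + 219961\right) = 3118163 + \left(\left(5 + 2421136 + 1927884 - 2785240\right) + 219961\right) = 3118163 + \left(1563785 + 219961\right) = 3118163 + 1783746 = 4901909$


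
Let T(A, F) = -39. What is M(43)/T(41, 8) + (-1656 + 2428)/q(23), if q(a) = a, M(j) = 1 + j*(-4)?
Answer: 11347/299 ≈ 37.950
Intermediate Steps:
M(j) = 1 - 4*j
M(43)/T(41, 8) + (-1656 + 2428)/q(23) = (1 - 4*43)/(-39) + (-1656 + 2428)/23 = (1 - 172)*(-1/39) + 772*(1/23) = -171*(-1/39) + 772/23 = 57/13 + 772/23 = 11347/299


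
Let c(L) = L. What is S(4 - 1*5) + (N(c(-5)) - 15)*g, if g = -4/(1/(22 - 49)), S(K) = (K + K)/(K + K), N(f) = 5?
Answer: -1079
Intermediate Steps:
S(K) = 1 (S(K) = (2*K)/((2*K)) = (2*K)*(1/(2*K)) = 1)
g = 108 (g = -4/(1/(-27)) = -4/(-1/27) = -4*(-27) = 108)
S(4 - 1*5) + (N(c(-5)) - 15)*g = 1 + (5 - 15)*108 = 1 - 10*108 = 1 - 1080 = -1079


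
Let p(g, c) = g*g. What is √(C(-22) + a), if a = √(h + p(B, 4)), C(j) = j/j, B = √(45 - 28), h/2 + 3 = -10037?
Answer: √(1 + I*√20063) ≈ 8.4453 + 8.3859*I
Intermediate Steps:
h = -20080 (h = -6 + 2*(-10037) = -6 - 20074 = -20080)
B = √17 ≈ 4.1231
p(g, c) = g²
C(j) = 1
a = I*√20063 (a = √(-20080 + (√17)²) = √(-20080 + 17) = √(-20063) = I*√20063 ≈ 141.64*I)
√(C(-22) + a) = √(1 + I*√20063)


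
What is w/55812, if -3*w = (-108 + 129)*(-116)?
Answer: 203/13953 ≈ 0.014549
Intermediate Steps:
w = 812 (w = -(-108 + 129)*(-116)/3 = -7*(-116) = -⅓*(-2436) = 812)
w/55812 = 812/55812 = 812*(1/55812) = 203/13953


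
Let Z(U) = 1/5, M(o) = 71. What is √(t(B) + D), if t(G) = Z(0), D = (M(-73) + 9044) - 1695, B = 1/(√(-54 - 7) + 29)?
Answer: √185505/5 ≈ 86.141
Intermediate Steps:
Z(U) = ⅕
B = 1/(29 + I*√61) (B = 1/(√(-61) + 29) = 1/(I*√61 + 29) = 1/(29 + I*√61) ≈ 0.032151 - 0.0086588*I)
D = 7420 (D = (71 + 9044) - 1695 = 9115 - 1695 = 7420)
t(G) = ⅕
√(t(B) + D) = √(⅕ + 7420) = √(37101/5) = √185505/5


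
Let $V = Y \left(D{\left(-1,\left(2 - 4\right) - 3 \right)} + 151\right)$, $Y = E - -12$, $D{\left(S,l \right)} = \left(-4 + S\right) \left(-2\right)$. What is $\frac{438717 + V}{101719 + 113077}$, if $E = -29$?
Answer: $\frac{108995}{53699} \approx 2.0297$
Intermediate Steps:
$D{\left(S,l \right)} = 8 - 2 S$
$Y = -17$ ($Y = -29 - -12 = -29 + 12 = -17$)
$V = -2737$ ($V = - 17 \left(\left(8 - -2\right) + 151\right) = - 17 \left(\left(8 + 2\right) + 151\right) = - 17 \left(10 + 151\right) = \left(-17\right) 161 = -2737$)
$\frac{438717 + V}{101719 + 113077} = \frac{438717 - 2737}{101719 + 113077} = \frac{435980}{214796} = 435980 \cdot \frac{1}{214796} = \frac{108995}{53699}$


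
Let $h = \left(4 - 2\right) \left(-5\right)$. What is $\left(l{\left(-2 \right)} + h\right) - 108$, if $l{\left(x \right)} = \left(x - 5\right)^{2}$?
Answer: $-69$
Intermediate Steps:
$h = -10$ ($h = 2 \left(-5\right) = -10$)
$l{\left(x \right)} = \left(-5 + x\right)^{2}$
$\left(l{\left(-2 \right)} + h\right) - 108 = \left(\left(-5 - 2\right)^{2} - 10\right) - 108 = \left(\left(-7\right)^{2} - 10\right) - 108 = \left(49 - 10\right) - 108 = 39 - 108 = -69$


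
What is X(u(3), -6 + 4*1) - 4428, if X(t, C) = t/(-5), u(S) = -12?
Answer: -22128/5 ≈ -4425.6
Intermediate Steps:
X(t, C) = -t/5
X(u(3), -6 + 4*1) - 4428 = -⅕*(-12) - 4428 = 12/5 - 4428 = -22128/5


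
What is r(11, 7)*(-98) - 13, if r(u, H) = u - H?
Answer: -405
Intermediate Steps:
r(11, 7)*(-98) - 13 = (11 - 1*7)*(-98) - 13 = (11 - 7)*(-98) - 13 = 4*(-98) - 13 = -392 - 13 = -405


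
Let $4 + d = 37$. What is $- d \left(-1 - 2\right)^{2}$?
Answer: $-297$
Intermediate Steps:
$d = 33$ ($d = -4 + 37 = 33$)
$- d \left(-1 - 2\right)^{2} = \left(-1\right) 33 \left(-1 - 2\right)^{2} = - 33 \left(-3\right)^{2} = \left(-33\right) 9 = -297$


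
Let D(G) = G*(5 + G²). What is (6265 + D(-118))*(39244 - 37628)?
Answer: -2645968912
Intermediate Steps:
(6265 + D(-118))*(39244 - 37628) = (6265 - 118*(5 + (-118)²))*(39244 - 37628) = (6265 - 118*(5 + 13924))*1616 = (6265 - 118*13929)*1616 = (6265 - 1643622)*1616 = -1637357*1616 = -2645968912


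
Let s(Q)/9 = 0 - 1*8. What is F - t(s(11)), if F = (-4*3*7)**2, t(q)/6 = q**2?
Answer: -24048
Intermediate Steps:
s(Q) = -72 (s(Q) = 9*(0 - 1*8) = 9*(0 - 8) = 9*(-8) = -72)
t(q) = 6*q**2
F = 7056 (F = (-12*7)**2 = (-84)**2 = 7056)
F - t(s(11)) = 7056 - 6*(-72)**2 = 7056 - 6*5184 = 7056 - 1*31104 = 7056 - 31104 = -24048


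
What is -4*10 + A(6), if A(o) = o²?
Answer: -4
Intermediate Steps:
-4*10 + A(6) = -4*10 + 6² = -40 + 36 = -4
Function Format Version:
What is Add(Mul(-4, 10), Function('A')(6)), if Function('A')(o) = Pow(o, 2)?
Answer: -4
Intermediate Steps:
Add(Mul(-4, 10), Function('A')(6)) = Add(Mul(-4, 10), Pow(6, 2)) = Add(-40, 36) = -4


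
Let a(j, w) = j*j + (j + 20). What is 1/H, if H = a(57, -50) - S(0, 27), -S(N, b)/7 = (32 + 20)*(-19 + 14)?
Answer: 1/1506 ≈ 0.00066401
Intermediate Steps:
S(N, b) = 1820 (S(N, b) = -7*(32 + 20)*(-19 + 14) = -364*(-5) = -7*(-260) = 1820)
a(j, w) = 20 + j + j**2 (a(j, w) = j**2 + (20 + j) = 20 + j + j**2)
H = 1506 (H = (20 + 57 + 57**2) - 1*1820 = (20 + 57 + 3249) - 1820 = 3326 - 1820 = 1506)
1/H = 1/1506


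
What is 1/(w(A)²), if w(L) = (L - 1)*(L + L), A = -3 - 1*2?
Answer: 1/3600 ≈ 0.00027778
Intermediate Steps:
A = -5 (A = -3 - 2 = -5)
w(L) = 2*L*(-1 + L) (w(L) = (-1 + L)*(2*L) = 2*L*(-1 + L))
1/(w(A)²) = 1/((2*(-5)*(-1 - 5))²) = 1/((2*(-5)*(-6))²) = 1/(60²) = 1/3600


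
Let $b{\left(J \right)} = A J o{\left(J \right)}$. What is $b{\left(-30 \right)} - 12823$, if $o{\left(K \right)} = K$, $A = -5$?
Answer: $-17323$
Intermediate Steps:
$b{\left(J \right)} = - 5 J^{2}$ ($b{\left(J \right)} = - 5 J J = - 5 J^{2}$)
$b{\left(-30 \right)} - 12823 = - 5 \left(-30\right)^{2} - 12823 = \left(-5\right) 900 - 12823 = -4500 - 12823 = -17323$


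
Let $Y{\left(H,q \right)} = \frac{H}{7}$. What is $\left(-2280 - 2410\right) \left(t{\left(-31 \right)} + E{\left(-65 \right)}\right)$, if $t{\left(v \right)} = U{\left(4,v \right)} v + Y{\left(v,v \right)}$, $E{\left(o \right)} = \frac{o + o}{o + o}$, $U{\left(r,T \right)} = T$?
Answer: $-4491010$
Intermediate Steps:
$E{\left(o \right)} = 1$ ($E{\left(o \right)} = \frac{2 o}{2 o} = 2 o \frac{1}{2 o} = 1$)
$Y{\left(H,q \right)} = \frac{H}{7}$ ($Y{\left(H,q \right)} = H \frac{1}{7} = \frac{H}{7}$)
$t{\left(v \right)} = v^{2} + \frac{v}{7}$ ($t{\left(v \right)} = v v + \frac{v}{7} = v^{2} + \frac{v}{7}$)
$\left(-2280 - 2410\right) \left(t{\left(-31 \right)} + E{\left(-65 \right)}\right) = \left(-2280 - 2410\right) \left(- 31 \left(\frac{1}{7} - 31\right) + 1\right) = - 4690 \left(\left(-31\right) \left(- \frac{216}{7}\right) + 1\right) = - 4690 \left(\frac{6696}{7} + 1\right) = \left(-4690\right) \frac{6703}{7} = -4491010$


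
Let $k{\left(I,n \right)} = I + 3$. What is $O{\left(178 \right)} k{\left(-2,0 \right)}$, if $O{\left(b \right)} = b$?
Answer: $178$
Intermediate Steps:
$k{\left(I,n \right)} = 3 + I$
$O{\left(178 \right)} k{\left(-2,0 \right)} = 178 \left(3 - 2\right) = 178 \cdot 1 = 178$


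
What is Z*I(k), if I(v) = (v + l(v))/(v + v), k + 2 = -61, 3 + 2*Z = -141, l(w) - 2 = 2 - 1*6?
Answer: -260/7 ≈ -37.143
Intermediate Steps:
l(w) = -2 (l(w) = 2 + (2 - 1*6) = 2 + (2 - 6) = 2 - 4 = -2)
Z = -72 (Z = -3/2 + (½)*(-141) = -3/2 - 141/2 = -72)
k = -63 (k = -2 - 61 = -63)
I(v) = (-2 + v)/(2*v) (I(v) = (v - 2)/(v + v) = (-2 + v)/((2*v)) = (-2 + v)*(1/(2*v)) = (-2 + v)/(2*v))
Z*I(k) = -36*(-2 - 63)/(-63) = -36*(-1)*(-65)/63 = -72*65/126 = -260/7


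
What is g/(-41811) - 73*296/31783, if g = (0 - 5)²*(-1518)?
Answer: 247922/1088353 ≈ 0.22780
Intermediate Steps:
g = -37950 (g = (-5)²*(-1518) = 25*(-1518) = -37950)
g/(-41811) - 73*296/31783 = -37950/(-41811) - 73*296/31783 = -37950*(-1/41811) - 21608*1/31783 = 1150/1267 - 584/859 = 247922/1088353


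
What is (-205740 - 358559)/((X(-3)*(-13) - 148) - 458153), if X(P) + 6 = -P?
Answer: 564299/458262 ≈ 1.2314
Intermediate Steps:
X(P) = -6 - P
(-205740 - 358559)/((X(-3)*(-13) - 148) - 458153) = (-205740 - 358559)/(((-6 - 1*(-3))*(-13) - 148) - 458153) = -564299/(((-6 + 3)*(-13) - 148) - 458153) = -564299/((-3*(-13) - 148) - 458153) = -564299/((39 - 148) - 458153) = -564299/(-109 - 458153) = -564299/(-458262) = -564299*(-1/458262) = 564299/458262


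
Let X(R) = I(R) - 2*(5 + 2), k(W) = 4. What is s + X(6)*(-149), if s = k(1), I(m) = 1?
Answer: 1941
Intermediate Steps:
s = 4
X(R) = -13 (X(R) = 1 - 2*(5 + 2) = 1 - 2*7 = 1 - 14 = -13)
s + X(6)*(-149) = 4 - 13*(-149) = 4 + 1937 = 1941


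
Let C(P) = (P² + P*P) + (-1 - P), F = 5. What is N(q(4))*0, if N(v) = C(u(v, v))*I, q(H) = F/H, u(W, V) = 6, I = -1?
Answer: 0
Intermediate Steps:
q(H) = 5/H
C(P) = -1 - P + 2*P² (C(P) = (P² + P²) + (-1 - P) = 2*P² + (-1 - P) = -1 - P + 2*P²)
N(v) = -65 (N(v) = (-1 - 1*6 + 2*6²)*(-1) = (-1 - 6 + 2*36)*(-1) = (-1 - 6 + 72)*(-1) = 65*(-1) = -65)
N(q(4))*0 = -65*0 = 0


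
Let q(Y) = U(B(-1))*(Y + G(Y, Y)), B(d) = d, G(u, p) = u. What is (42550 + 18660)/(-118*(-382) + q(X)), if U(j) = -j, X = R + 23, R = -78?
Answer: 30605/22483 ≈ 1.3612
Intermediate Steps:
X = -55 (X = -78 + 23 = -55)
q(Y) = 2*Y (q(Y) = (-1*(-1))*(Y + Y) = 1*(2*Y) = 2*Y)
(42550 + 18660)/(-118*(-382) + q(X)) = (42550 + 18660)/(-118*(-382) + 2*(-55)) = 61210/(45076 - 110) = 61210/44966 = 61210*(1/44966) = 30605/22483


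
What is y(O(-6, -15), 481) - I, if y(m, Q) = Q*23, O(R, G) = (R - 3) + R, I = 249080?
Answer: -238017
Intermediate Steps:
O(R, G) = -3 + 2*R (O(R, G) = (-3 + R) + R = -3 + 2*R)
y(m, Q) = 23*Q
y(O(-6, -15), 481) - I = 23*481 - 1*249080 = 11063 - 249080 = -238017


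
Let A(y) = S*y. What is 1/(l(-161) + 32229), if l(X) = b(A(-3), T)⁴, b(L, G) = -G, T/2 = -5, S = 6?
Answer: 1/42229 ≈ 2.3680e-5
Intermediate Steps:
T = -10 (T = 2*(-5) = -10)
A(y) = 6*y
l(X) = 10000 (l(X) = (-1*(-10))⁴ = 10⁴ = 10000)
1/(l(-161) + 32229) = 1/(10000 + 32229) = 1/42229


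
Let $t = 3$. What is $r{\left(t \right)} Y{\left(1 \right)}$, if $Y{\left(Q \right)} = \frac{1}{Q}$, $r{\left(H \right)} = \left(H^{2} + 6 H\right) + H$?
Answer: $30$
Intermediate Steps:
$r{\left(H \right)} = H^{2} + 7 H$
$r{\left(t \right)} Y{\left(1 \right)} = \frac{3 \left(7 + 3\right)}{1} = 3 \cdot 10 \cdot 1 = 30 \cdot 1 = 30$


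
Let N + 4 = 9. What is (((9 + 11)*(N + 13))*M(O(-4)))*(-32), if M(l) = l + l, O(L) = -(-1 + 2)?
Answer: 23040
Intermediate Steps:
N = 5 (N = -4 + 9 = 5)
O(L) = -1 (O(L) = -1*1 = -1)
M(l) = 2*l
(((9 + 11)*(N + 13))*M(O(-4)))*(-32) = (((9 + 11)*(5 + 13))*(2*(-1)))*(-32) = ((20*18)*(-2))*(-32) = (360*(-2))*(-32) = -720*(-32) = 23040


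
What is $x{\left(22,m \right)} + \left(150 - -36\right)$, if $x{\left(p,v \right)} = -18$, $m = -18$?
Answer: $168$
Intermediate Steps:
$x{\left(22,m \right)} + \left(150 - -36\right) = -18 + \left(150 - -36\right) = -18 + \left(150 + 36\right) = -18 + 186 = 168$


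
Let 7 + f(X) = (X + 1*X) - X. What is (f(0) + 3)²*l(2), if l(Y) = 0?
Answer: 0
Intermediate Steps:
f(X) = -7 + X (f(X) = -7 + ((X + 1*X) - X) = -7 + ((X + X) - X) = -7 + (2*X - X) = -7 + X)
(f(0) + 3)²*l(2) = ((-7 + 0) + 3)²*0 = (-7 + 3)²*0 = (-4)²*0 = 16*0 = 0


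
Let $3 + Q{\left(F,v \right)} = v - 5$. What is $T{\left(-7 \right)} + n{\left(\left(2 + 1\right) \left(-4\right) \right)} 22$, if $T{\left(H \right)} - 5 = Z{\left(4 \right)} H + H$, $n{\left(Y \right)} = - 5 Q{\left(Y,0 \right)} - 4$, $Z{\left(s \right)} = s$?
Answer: $762$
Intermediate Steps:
$Q{\left(F,v \right)} = -8 + v$ ($Q{\left(F,v \right)} = -3 + \left(v - 5\right) = -3 + \left(-5 + v\right) = -8 + v$)
$n{\left(Y \right)} = 36$ ($n{\left(Y \right)} = - 5 \left(-8 + 0\right) - 4 = \left(-5\right) \left(-8\right) - 4 = 40 - 4 = 36$)
$T{\left(H \right)} = 5 + 5 H$ ($T{\left(H \right)} = 5 + \left(4 H + H\right) = 5 + 5 H$)
$T{\left(-7 \right)} + n{\left(\left(2 + 1\right) \left(-4\right) \right)} 22 = \left(5 + 5 \left(-7\right)\right) + 36 \cdot 22 = \left(5 - 35\right) + 792 = -30 + 792 = 762$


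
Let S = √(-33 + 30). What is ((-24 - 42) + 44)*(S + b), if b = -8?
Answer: 176 - 22*I*√3 ≈ 176.0 - 38.105*I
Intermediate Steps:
S = I*√3 (S = √(-3) = I*√3 ≈ 1.732*I)
((-24 - 42) + 44)*(S + b) = ((-24 - 42) + 44)*(I*√3 - 8) = (-66 + 44)*(-8 + I*√3) = -22*(-8 + I*√3) = 176 - 22*I*√3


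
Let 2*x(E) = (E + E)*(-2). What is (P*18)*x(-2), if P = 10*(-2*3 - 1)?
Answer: -5040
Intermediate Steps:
P = -70 (P = 10*(-6 - 1) = 10*(-7) = -70)
x(E) = -2*E (x(E) = ((E + E)*(-2))/2 = ((2*E)*(-2))/2 = (-4*E)/2 = -2*E)
(P*18)*x(-2) = (-70*18)*(-2*(-2)) = -1260*4 = -5040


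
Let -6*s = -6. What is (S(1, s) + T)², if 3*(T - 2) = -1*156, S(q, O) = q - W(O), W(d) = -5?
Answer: 1936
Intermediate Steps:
s = 1 (s = -⅙*(-6) = 1)
S(q, O) = 5 + q (S(q, O) = q - 1*(-5) = q + 5 = 5 + q)
T = -50 (T = 2 + (-1*156)/3 = 2 + (⅓)*(-156) = 2 - 52 = -50)
(S(1, s) + T)² = ((5 + 1) - 50)² = (6 - 50)² = (-44)² = 1936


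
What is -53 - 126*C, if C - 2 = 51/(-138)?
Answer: -5944/23 ≈ -258.43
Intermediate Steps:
C = 75/46 (C = 2 + 51/(-138) = 2 + 51*(-1/138) = 2 - 17/46 = 75/46 ≈ 1.6304)
-53 - 126*C = -53 - 126*75/46 = -53 - 4725/23 = -5944/23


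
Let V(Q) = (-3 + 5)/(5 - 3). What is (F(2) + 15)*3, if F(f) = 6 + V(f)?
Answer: 66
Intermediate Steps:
V(Q) = 1 (V(Q) = 2/2 = 2*(½) = 1)
F(f) = 7 (F(f) = 6 + 1 = 7)
(F(2) + 15)*3 = (7 + 15)*3 = 22*3 = 66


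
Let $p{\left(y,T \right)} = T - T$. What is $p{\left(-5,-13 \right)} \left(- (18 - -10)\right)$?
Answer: $0$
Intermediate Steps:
$p{\left(y,T \right)} = 0$
$p{\left(-5,-13 \right)} \left(- (18 - -10)\right) = 0 \left(- (18 - -10)\right) = 0 \left(- (18 + 10)\right) = 0 \left(\left(-1\right) 28\right) = 0 \left(-28\right) = 0$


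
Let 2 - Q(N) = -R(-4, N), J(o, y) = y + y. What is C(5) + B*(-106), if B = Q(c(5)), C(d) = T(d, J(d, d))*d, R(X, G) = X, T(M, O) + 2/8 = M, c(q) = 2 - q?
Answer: 943/4 ≈ 235.75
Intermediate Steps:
J(o, y) = 2*y
T(M, O) = -¼ + M
Q(N) = -2 (Q(N) = 2 - (-1)*(-4) = 2 - 1*4 = 2 - 4 = -2)
C(d) = d*(-¼ + d) (C(d) = (-¼ + d)*d = d*(-¼ + d))
B = -2
C(5) + B*(-106) = 5*(-¼ + 5) - 2*(-106) = 5*(19/4) + 212 = 95/4 + 212 = 943/4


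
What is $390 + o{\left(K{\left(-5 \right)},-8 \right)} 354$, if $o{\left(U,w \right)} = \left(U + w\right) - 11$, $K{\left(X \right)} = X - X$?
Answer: $-6336$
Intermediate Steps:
$K{\left(X \right)} = 0$
$o{\left(U,w \right)} = -11 + U + w$
$390 + o{\left(K{\left(-5 \right)},-8 \right)} 354 = 390 + \left(-11 + 0 - 8\right) 354 = 390 - 6726 = -6336$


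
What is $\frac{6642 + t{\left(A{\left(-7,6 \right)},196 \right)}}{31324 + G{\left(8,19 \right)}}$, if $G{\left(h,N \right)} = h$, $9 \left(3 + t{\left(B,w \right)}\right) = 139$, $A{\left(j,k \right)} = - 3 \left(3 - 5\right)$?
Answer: $\frac{29945}{140994} \approx 0.21238$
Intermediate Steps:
$A{\left(j,k \right)} = 6$ ($A{\left(j,k \right)} = \left(-3\right) \left(-2\right) = 6$)
$t{\left(B,w \right)} = \frac{112}{9}$ ($t{\left(B,w \right)} = -3 + \frac{1}{9} \cdot 139 = -3 + \frac{139}{9} = \frac{112}{9}$)
$\frac{6642 + t{\left(A{\left(-7,6 \right)},196 \right)}}{31324 + G{\left(8,19 \right)}} = \frac{6642 + \frac{112}{9}}{31324 + 8} = \frac{59890}{9 \cdot 31332} = \frac{59890}{9} \cdot \frac{1}{31332} = \frac{29945}{140994}$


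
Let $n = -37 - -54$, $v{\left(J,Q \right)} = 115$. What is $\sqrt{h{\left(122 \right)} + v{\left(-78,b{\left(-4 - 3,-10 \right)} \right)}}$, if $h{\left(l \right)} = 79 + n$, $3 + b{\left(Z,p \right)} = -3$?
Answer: $\sqrt{211} \approx 14.526$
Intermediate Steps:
$b{\left(Z,p \right)} = -6$ ($b{\left(Z,p \right)} = -3 - 3 = -6$)
$n = 17$ ($n = -37 + 54 = 17$)
$h{\left(l \right)} = 96$ ($h{\left(l \right)} = 79 + 17 = 96$)
$\sqrt{h{\left(122 \right)} + v{\left(-78,b{\left(-4 - 3,-10 \right)} \right)}} = \sqrt{96 + 115} = \sqrt{211}$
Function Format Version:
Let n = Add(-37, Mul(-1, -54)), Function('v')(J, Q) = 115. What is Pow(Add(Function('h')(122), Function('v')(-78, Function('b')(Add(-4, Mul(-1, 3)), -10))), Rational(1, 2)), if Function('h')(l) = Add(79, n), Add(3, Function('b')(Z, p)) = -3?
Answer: Pow(211, Rational(1, 2)) ≈ 14.526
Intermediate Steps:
Function('b')(Z, p) = -6 (Function('b')(Z, p) = Add(-3, -3) = -6)
n = 17 (n = Add(-37, 54) = 17)
Function('h')(l) = 96 (Function('h')(l) = Add(79, 17) = 96)
Pow(Add(Function('h')(122), Function('v')(-78, Function('b')(Add(-4, Mul(-1, 3)), -10))), Rational(1, 2)) = Pow(Add(96, 115), Rational(1, 2)) = Pow(211, Rational(1, 2))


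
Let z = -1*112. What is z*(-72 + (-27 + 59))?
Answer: 4480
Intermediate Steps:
z = -112
z*(-72 + (-27 + 59)) = -112*(-72 + (-27 + 59)) = -112*(-72 + 32) = -112*(-40) = 4480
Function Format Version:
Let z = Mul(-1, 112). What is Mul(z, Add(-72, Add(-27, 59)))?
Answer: 4480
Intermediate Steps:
z = -112
Mul(z, Add(-72, Add(-27, 59))) = Mul(-112, Add(-72, Add(-27, 59))) = Mul(-112, Add(-72, 32)) = Mul(-112, -40) = 4480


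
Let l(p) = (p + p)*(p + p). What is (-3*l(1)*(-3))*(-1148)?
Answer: -41328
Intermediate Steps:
l(p) = 4*p² (l(p) = (2*p)*(2*p) = 4*p²)
(-3*l(1)*(-3))*(-1148) = (-12*1²*(-3))*(-1148) = (-12*(-3))*(-1148) = (-3*4*(-3))*(-1148) = -12*(-3)*(-1148) = 36*(-1148) = -41328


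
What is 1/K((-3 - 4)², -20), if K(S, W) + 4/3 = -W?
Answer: 3/56 ≈ 0.053571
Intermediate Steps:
K(S, W) = -4/3 - W
1/K((-3 - 4)², -20) = 1/(-4/3 - 1*(-20)) = 1/(-4/3 + 20) = 1/(56/3) = 3/56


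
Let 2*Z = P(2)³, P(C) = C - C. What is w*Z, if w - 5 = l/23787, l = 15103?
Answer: 0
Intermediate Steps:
w = 134038/23787 (w = 5 + 15103/23787 = 134038/23787 ≈ 5.6349)
P(C) = 0
Z = 0 (Z = (½)*0³ = (½)*0 = 0)
w*Z = (134038/23787)*0 = 0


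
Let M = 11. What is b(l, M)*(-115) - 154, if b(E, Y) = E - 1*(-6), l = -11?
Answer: 421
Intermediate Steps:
b(E, Y) = 6 + E (b(E, Y) = E + 6 = 6 + E)
b(l, M)*(-115) - 154 = (6 - 11)*(-115) - 154 = -5*(-115) - 154 = 575 - 154 = 421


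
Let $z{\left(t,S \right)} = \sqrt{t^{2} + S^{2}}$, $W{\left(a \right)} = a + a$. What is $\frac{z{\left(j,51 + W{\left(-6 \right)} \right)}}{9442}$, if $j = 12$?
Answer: $\frac{3 \sqrt{185}}{9442} \approx 0.0043216$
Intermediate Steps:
$W{\left(a \right)} = 2 a$
$z{\left(t,S \right)} = \sqrt{S^{2} + t^{2}}$
$\frac{z{\left(j,51 + W{\left(-6 \right)} \right)}}{9442} = \frac{\sqrt{\left(51 + 2 \left(-6\right)\right)^{2} + 12^{2}}}{9442} = \sqrt{\left(51 - 12\right)^{2} + 144} \cdot \frac{1}{9442} = \sqrt{39^{2} + 144} \cdot \frac{1}{9442} = \sqrt{1521 + 144} \cdot \frac{1}{9442} = \sqrt{1665} \cdot \frac{1}{9442} = 3 \sqrt{185} \cdot \frac{1}{9442} = \frac{3 \sqrt{185}}{9442}$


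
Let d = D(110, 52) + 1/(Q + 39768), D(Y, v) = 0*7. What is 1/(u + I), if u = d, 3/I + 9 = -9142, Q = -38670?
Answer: 10047798/5857 ≈ 1715.5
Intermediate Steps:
I = -3/9151 (I = 3/(-9 - 9142) = 3/(-9151) = 3*(-1/9151) = -3/9151 ≈ -0.00032783)
D(Y, v) = 0
d = 1/1098 (d = 0 + 1/(-38670 + 39768) = 0 + 1/1098 = 1/1098 ≈ 0.00091075)
u = 1/1098 ≈ 0.00091075
1/(u + I) = 1/(1/1098 - 3/9151) = 1/(5857/10047798) = 10047798/5857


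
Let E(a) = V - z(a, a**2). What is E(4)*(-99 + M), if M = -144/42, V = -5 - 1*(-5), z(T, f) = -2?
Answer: -1434/7 ≈ -204.86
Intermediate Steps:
V = 0 (V = -5 + 5 = 0)
M = -24/7 (M = -144*1/42 = -24/7 ≈ -3.4286)
E(a) = 2 (E(a) = 0 - 1*(-2) = 0 + 2 = 2)
E(4)*(-99 + M) = 2*(-99 - 24/7) = 2*(-717/7) = -1434/7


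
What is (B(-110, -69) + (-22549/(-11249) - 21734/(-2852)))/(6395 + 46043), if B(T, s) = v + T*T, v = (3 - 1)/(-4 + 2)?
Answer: 194235352083/841161838412 ≈ 0.23091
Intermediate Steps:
v = -1 (v = 2/(-2) = 2*(-1/2) = -1)
B(T, s) = -1 + T**2 (B(T, s) = -1 + T*T = -1 + T**2)
(B(-110, -69) + (-22549/(-11249) - 21734/(-2852)))/(6395 + 46043) = ((-1 + (-110)**2) + (-22549/(-11249) - 21734/(-2852)))/(6395 + 46043) = ((-1 + 12100) + (-22549*(-1/11249) - 21734*(-1/2852)))/52438 = (12099 + (22549/11249 + 10867/1426))*(1/52438) = (12099 + 154397757/16041074)*(1/52438) = (194235352083/16041074)*(1/52438) = 194235352083/841161838412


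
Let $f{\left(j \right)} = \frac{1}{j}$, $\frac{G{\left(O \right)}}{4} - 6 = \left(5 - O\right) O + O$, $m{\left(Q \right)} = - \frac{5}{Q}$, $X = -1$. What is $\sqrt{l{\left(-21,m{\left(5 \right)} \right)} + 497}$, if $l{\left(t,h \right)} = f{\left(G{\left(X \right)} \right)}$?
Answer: $\frac{\sqrt{1987}}{2} \approx 22.288$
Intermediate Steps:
$G{\left(O \right)} = 24 + 4 O + 4 O \left(5 - O\right)$ ($G{\left(O \right)} = 24 + 4 \left(\left(5 - O\right) O + O\right) = 24 + 4 \left(O \left(5 - O\right) + O\right) = 24 + 4 \left(O + O \left(5 - O\right)\right) = 24 + \left(4 O + 4 O \left(5 - O\right)\right) = 24 + 4 O + 4 O \left(5 - O\right)$)
$l{\left(t,h \right)} = - \frac{1}{4}$ ($l{\left(t,h \right)} = \frac{1}{24 - 4 \left(-1\right)^{2} + 24 \left(-1\right)} = \frac{1}{24 - 4 - 24} = \frac{1}{-4} = - \frac{1}{4}$)
$\sqrt{l{\left(-21,m{\left(5 \right)} \right)} + 497} = \sqrt{- \frac{1}{4} + 497} = \sqrt{\frac{1987}{4}} = \frac{\sqrt{1987}}{2}$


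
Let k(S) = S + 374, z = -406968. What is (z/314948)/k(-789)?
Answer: 101742/32675855 ≈ 0.0031137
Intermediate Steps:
k(S) = 374 + S
(z/314948)/k(-789) = (-406968/314948)/(374 - 789) = -406968*1/314948/(-415) = -101742/78737*(-1/415) = 101742/32675855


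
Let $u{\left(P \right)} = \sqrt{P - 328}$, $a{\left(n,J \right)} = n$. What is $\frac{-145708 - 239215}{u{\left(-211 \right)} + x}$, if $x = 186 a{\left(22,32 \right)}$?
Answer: $- \frac{143191356}{1522273} + \frac{244951 i \sqrt{11}}{1522273} \approx -94.064 + 0.53368 i$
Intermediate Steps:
$u{\left(P \right)} = \sqrt{-328 + P}$
$x = 4092$ ($x = 186 \cdot 22 = 4092$)
$\frac{-145708 - 239215}{u{\left(-211 \right)} + x} = \frac{-145708 - 239215}{\sqrt{-328 - 211} + 4092} = - \frac{384923}{\sqrt{-539} + 4092} = - \frac{384923}{7 i \sqrt{11} + 4092} = - \frac{384923}{4092 + 7 i \sqrt{11}}$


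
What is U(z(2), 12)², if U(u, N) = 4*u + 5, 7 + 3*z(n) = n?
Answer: 25/9 ≈ 2.7778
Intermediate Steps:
z(n) = -7/3 + n/3
U(u, N) = 5 + 4*u
U(z(2), 12)² = (5 + 4*(-7/3 + (⅓)*2))² = (5 + 4*(-7/3 + ⅔))² = (5 + 4*(-5/3))² = (5 - 20/3)² = (-5/3)² = 25/9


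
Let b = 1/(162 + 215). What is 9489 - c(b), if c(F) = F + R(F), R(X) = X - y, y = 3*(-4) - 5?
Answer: 3570942/377 ≈ 9472.0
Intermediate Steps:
y = -17 (y = -12 - 5 = -17)
R(X) = 17 + X (R(X) = X - 1*(-17) = X + 17 = 17 + X)
b = 1/377 ≈ 0.0026525
c(F) = 17 + 2*F (c(F) = F + (17 + F) = 17 + 2*F)
9489 - c(b) = 9489 - (17 + 2*(1/377)) = 9489 - (17 + 2/377) = 9489 - 1*6411/377 = 9489 - 6411/377 = 3570942/377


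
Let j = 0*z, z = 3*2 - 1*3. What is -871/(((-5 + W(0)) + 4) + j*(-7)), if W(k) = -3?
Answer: 871/4 ≈ 217.75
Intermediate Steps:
z = 3 (z = 6 - 3 = 3)
j = 0 (j = 0*3 = 0)
-871/(((-5 + W(0)) + 4) + j*(-7)) = -871/(((-5 - 3) + 4) + 0*(-7)) = -871/((-8 + 4) + 0) = -871/(-4 + 0) = -871/(-4) = -871*(-¼) = 871/4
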